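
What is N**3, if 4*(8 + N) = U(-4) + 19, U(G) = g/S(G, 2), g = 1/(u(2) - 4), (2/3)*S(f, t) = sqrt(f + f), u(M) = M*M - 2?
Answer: -52715/1536 + 36503*I*sqrt(2)/55296 ≈ -34.32 + 0.93358*I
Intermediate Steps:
u(M) = -2 + M**2 (u(M) = M**2 - 2 = -2 + M**2)
S(f, t) = 3*sqrt(2)*sqrt(f)/2 (S(f, t) = 3*sqrt(f + f)/2 = 3*sqrt(2*f)/2 = 3*(sqrt(2)*sqrt(f))/2 = 3*sqrt(2)*sqrt(f)/2)
g = -1/2 (g = 1/((-2 + 2**2) - 4) = 1/((-2 + 4) - 4) = 1/(2 - 4) = 1/(-2) = -1/2 ≈ -0.50000)
U(G) = -sqrt(2)/(6*sqrt(G)) (U(G) = -sqrt(2)/(3*sqrt(G))/2 = -sqrt(2)/(6*sqrt(G)))
N = -13/4 + I*sqrt(2)/48 (N = -8 + (-sqrt(2)/(6*sqrt(-4)) + 19)/4 = -8 + (-sqrt(2)*(-I/2)/6 + 19)/4 = -8 + (I*sqrt(2)/12 + 19)/4 = -8 + (19 + I*sqrt(2)/12)/4 = -8 + (19/4 + I*sqrt(2)/48) = -13/4 + I*sqrt(2)/48 ≈ -3.25 + 0.029463*I)
N**3 = (-13/4 + I*sqrt(2)/48)**3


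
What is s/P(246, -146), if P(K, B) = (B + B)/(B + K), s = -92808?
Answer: 2320200/73 ≈ 31784.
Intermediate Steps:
P(K, B) = 2*B/(B + K) (P(K, B) = (2*B)/(B + K) = 2*B/(B + K))
s/P(246, -146) = -92808/(2*(-146)/(-146 + 246)) = -92808/(2*(-146)/100) = -92808/(2*(-146)*(1/100)) = -92808/(-73/25) = -92808*(-25/73) = 2320200/73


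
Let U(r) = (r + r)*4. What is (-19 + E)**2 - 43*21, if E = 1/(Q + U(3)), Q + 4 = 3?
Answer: -287591/529 ≈ -543.65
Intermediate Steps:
U(r) = 8*r (U(r) = (2*r)*4 = 8*r)
Q = -1 (Q = -4 + 3 = -1)
E = 1/23 (E = 1/(-1 + 8*3) = 1/(-1 + 24) = 1/23 ≈ 0.043478)
(-19 + E)**2 - 43*21 = (-19 + 1/23)**2 - 43*21 = (-436/23)**2 - 903 = 190096/529 - 903 = -287591/529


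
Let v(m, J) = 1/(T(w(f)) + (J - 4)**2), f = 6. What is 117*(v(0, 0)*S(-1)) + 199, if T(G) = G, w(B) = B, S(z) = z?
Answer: 4261/22 ≈ 193.68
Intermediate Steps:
v(m, J) = 1/(6 + (-4 + J)**2) (v(m, J) = 1/(6 + (J - 4)**2) = 1/(6 + (-4 + J)**2))
117*(v(0, 0)*S(-1)) + 199 = 117*(-1/(6 + (-4 + 0)**2)) + 199 = 117*(-1/(6 + (-4)**2)) + 199 = 117*(-1/(6 + 16)) + 199 = 117*(-1/22) + 199 = -117/22 + 199 = 4261/22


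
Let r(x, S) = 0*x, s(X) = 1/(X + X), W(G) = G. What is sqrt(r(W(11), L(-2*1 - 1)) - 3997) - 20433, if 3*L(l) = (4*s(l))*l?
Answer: -20433 + I*sqrt(3997) ≈ -20433.0 + 63.222*I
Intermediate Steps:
s(X) = 1/(2*X)
L(l) = 2/3 (L(l) = ((4*(1/(2*l)))*l)/3 = ((2/l)*l)/3 = (1/3)*2 = 2/3)
r(x, S) = 0
sqrt(r(W(11), L(-2*1 - 1)) - 3997) - 20433 = sqrt(0 - 3997) - 20433 = sqrt(-3997) - 20433 = I*sqrt(3997) - 20433 = -20433 + I*sqrt(3997)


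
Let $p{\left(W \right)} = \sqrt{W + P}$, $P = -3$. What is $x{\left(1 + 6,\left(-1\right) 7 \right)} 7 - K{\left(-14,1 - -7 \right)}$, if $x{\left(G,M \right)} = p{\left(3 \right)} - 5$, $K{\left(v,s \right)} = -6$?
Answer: $-29$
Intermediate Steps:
$p{\left(W \right)} = \sqrt{-3 + W}$ ($p{\left(W \right)} = \sqrt{W - 3} = \sqrt{-3 + W}$)
$x{\left(G,M \right)} = -5$ ($x{\left(G,M \right)} = \sqrt{-3 + 3} - 5 = \sqrt{0} - 5 = 0 - 5 = -5$)
$x{\left(1 + 6,\left(-1\right) 7 \right)} 7 - K{\left(-14,1 - -7 \right)} = \left(-5\right) 7 - -6 = -35 + 6 = -29$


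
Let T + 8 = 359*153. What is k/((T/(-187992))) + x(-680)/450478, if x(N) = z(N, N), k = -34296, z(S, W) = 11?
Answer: 2904399979600205/24739801282 ≈ 1.1740e+5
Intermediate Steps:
x(N) = 11
T = 54919 (T = -8 + 359*153 = -8 + 54927 = 54919)
k/((T/(-187992))) + x(-680)/450478 = -34296/(54919/(-187992)) + 11/450478 = -34296/(54919*(-1/187992)) + 11*(1/450478) = -34296/(-54919/187992) + 11/450478 = -34296*(-187992/54919) + 11/450478 = 6447373632/54919 + 11/450478 = 2904399979600205/24739801282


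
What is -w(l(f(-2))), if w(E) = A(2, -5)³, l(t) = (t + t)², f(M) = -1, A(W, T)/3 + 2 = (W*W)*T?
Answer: 287496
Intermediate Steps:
A(W, T) = -6 + 3*T*W² (A(W, T) = -6 + 3*((W*W)*T) = -6 + 3*(W²*T) = -6 + 3*(T*W²) = -6 + 3*T*W²)
l(t) = 4*t² (l(t) = (2*t)² = 4*t²)
w(E) = -287496 (w(E) = (-6 + 3*(-5)*2²)³ = (-6 + 3*(-5)*4)³ = (-6 - 60)³ = (-66)³ = -287496)
-w(l(f(-2))) = -1*(-287496) = 287496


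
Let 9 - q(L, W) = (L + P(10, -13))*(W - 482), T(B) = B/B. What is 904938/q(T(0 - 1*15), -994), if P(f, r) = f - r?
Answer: 301646/11811 ≈ 25.539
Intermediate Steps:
T(B) = 1
q(L, W) = 9 - (-482 + W)*(23 + L) (q(L, W) = 9 - (L + (10 - 1*(-13)))*(W - 482) = 9 - (L + (10 + 13))*(-482 + W) = 9 - (L + 23)*(-482 + W) = 9 - (23 + L)*(-482 + W) = 9 - (-482 + W)*(23 + L))
904938/q(T(0 - 1*15), -994) = 904938/(11095 - 23*(-994) + 482*1 - 1*1*(-994)) = 904938/(11095 + 22862 + 482 + 994) = 904938/35433 = 904938*(1/35433) = 301646/11811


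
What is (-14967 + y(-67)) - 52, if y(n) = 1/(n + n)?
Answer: -2012547/134 ≈ -15019.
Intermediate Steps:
y(n) = 1/(2*n)
(-14967 + y(-67)) - 52 = (-14967 + (1/2)/(-67)) - 52 = (-14967 + (1/2)*(-1/67)) - 52 = (-14967 - 1/134) - 52 = -2005579/134 - 52 = -2012547/134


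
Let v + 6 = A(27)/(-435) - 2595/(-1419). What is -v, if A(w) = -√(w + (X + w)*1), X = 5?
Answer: 1973/473 - √59/435 ≈ 4.1536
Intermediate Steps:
A(w) = -√(5 + 2*w) (A(w) = -√(w + (5 + w)*1) = -√(w + (5 + w)) = -√(5 + 2*w))
v = -1973/473 + √59/435 (v = -6 + (-√(5 + 2*27)/(-435) - 2595/(-1419)) = -6 + (-√(5 + 54)*(-1/435) - 2595*(-1/1419)) = -6 + (-√59*(-1/435) + 865/473) = -6 + (√59/435 + 865/473) = -6 + (865/473 + √59/435) = -1973/473 + √59/435 ≈ -4.1536)
-v = -(-1973/473 + √59/435) = 1973/473 - √59/435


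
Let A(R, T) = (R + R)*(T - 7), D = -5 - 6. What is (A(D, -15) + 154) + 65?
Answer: 703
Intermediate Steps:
D = -11
A(R, T) = 2*R*(-7 + T) (A(R, T) = (2*R)*(-7 + T) = 2*R*(-7 + T))
(A(D, -15) + 154) + 65 = (2*(-11)*(-7 - 15) + 154) + 65 = (2*(-11)*(-22) + 154) + 65 = (484 + 154) + 65 = 638 + 65 = 703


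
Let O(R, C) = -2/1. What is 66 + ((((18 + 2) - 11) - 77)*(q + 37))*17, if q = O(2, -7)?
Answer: -40394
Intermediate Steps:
O(R, C) = -2 (O(R, C) = -2*1 = -2)
q = -2
66 + ((((18 + 2) - 11) - 77)*(q + 37))*17 = 66 + ((((18 + 2) - 11) - 77)*(-2 + 37))*17 = 66 + (((20 - 11) - 77)*35)*17 = 66 + ((9 - 77)*35)*17 = 66 - 68*35*17 = 66 - 2380*17 = 66 - 40460 = -40394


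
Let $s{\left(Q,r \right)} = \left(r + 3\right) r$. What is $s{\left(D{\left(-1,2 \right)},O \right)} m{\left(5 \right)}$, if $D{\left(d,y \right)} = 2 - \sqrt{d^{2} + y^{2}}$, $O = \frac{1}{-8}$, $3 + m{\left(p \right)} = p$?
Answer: $- \frac{23}{32} \approx -0.71875$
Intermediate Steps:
$m{\left(p \right)} = -3 + p$
$O = - \frac{1}{8} \approx -0.125$
$s{\left(Q,r \right)} = r \left(3 + r\right)$ ($s{\left(Q,r \right)} = \left(3 + r\right) r = r \left(3 + r\right)$)
$s{\left(D{\left(-1,2 \right)},O \right)} m{\left(5 \right)} = - \frac{3 - \frac{1}{8}}{8} \left(-3 + 5\right) = \left(- \frac{1}{8}\right) \frac{23}{8} \cdot 2 = \left(- \frac{23}{64}\right) 2 = - \frac{23}{32}$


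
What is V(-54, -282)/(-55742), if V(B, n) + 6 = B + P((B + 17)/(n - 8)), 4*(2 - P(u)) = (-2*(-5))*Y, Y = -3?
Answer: 101/111484 ≈ 0.00090596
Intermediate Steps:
P(u) = 19/2 (P(u) = 2 - (-2*(-5))*(-3)/4 = 2 - 5*(-3)/2 = 2 - 1/4*(-30) = 2 + 15/2 = 19/2)
V(B, n) = 7/2 + B (V(B, n) = -6 + (B + 19/2) = -6 + (19/2 + B) = 7/2 + B)
V(-54, -282)/(-55742) = (7/2 - 54)/(-55742) = -101/2*(-1/55742) = 101/111484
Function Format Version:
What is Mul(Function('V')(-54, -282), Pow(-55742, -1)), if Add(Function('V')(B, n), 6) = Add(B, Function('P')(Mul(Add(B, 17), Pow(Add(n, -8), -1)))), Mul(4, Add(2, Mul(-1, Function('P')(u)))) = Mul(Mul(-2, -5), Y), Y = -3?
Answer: Rational(101, 111484) ≈ 0.00090596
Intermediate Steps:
Function('P')(u) = Rational(19, 2) (Function('P')(u) = Add(2, Mul(Rational(-1, 4), Mul(Mul(-2, -5), -3))) = Add(2, Mul(Rational(-1, 4), Mul(10, -3))) = Add(2, Mul(Rational(-1, 4), -30)) = Add(2, Rational(15, 2)) = Rational(19, 2))
Function('V')(B, n) = Add(Rational(7, 2), B) (Function('V')(B, n) = Add(-6, Add(B, Rational(19, 2))) = Add(-6, Add(Rational(19, 2), B)) = Add(Rational(7, 2), B))
Mul(Function('V')(-54, -282), Pow(-55742, -1)) = Mul(Add(Rational(7, 2), -54), Pow(-55742, -1)) = Mul(Rational(-101, 2), Rational(-1, 55742)) = Rational(101, 111484)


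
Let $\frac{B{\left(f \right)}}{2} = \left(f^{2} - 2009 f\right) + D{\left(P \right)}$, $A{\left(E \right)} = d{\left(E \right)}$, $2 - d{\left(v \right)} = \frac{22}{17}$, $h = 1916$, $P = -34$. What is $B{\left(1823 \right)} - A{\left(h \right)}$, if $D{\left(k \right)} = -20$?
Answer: $- \frac{11529344}{17} \approx -6.782 \cdot 10^{5}$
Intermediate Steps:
$d{\left(v \right)} = \frac{12}{17}$ ($d{\left(v \right)} = 2 - \frac{22}{17} = \frac{12}{17}$)
$A{\left(E \right)} = \frac{12}{17}$
$B{\left(f \right)} = -40 - 4018 f + 2 f^{2}$ ($B{\left(f \right)} = 2 \left(\left(f^{2} - 2009 f\right) - 20\right) = 2 \left(-20 + f^{2} - 2009 f\right) = -40 - 4018 f + 2 f^{2}$)
$B{\left(1823 \right)} - A{\left(h \right)} = \left(-40 - 7324814 + 2 \cdot 1823^{2}\right) - \frac{12}{17} = \left(-40 - 7324814 + 2 \cdot 3323329\right) - \frac{12}{17} = \left(-40 - 7324814 + 6646658\right) - \frac{12}{17} = -678196 - \frac{12}{17} = - \frac{11529344}{17}$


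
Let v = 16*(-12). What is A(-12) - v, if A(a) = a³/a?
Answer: 336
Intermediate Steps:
A(a) = a²
v = -192
A(-12) - v = (-12)² - 1*(-192) = 144 + 192 = 336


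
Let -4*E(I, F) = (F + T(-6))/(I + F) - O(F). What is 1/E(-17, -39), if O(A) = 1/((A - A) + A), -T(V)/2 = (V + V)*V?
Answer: -8736/7193 ≈ -1.2145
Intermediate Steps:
T(V) = -4*V**2 (T(V) = -2*(V + V)*V = -2*2*V*V = -4*V**2)
O(A) = 1/A (O(A) = 1/(0 + A) = 1/A)
E(I, F) = 1/(4*F) - (-144 + F)/(4*(F + I)) (E(I, F) = -((F - 4*(-6)**2)/(I + F) - 1/F)/4 = -((F - 4*36)/(F + I) - 1/F)/4 = -((F - 144)/(F + I) - 1/F)/4 = -((-144 + F)/(F + I) - 1/F)/4 = -(-1/F + (-144 + F)/(F + I))/4 = 1/(4*F) - (-144 + F)/(4*(F + I)))
1/E(-17, -39) = 1/((1/4)*(-17 - 39*(145 - 1*(-39)))/(-39*(-39 - 17))) = 1/((1/4)*(-1/39)*(-17 - 39*(145 + 39))/(-56)) = 1/((1/4)*(-1/39)*(-1/56)*(-17 - 39*184)) = 1/((1/4)*(-1/39)*(-1/56)*(-17 - 7176)) = 1/((1/4)*(-1/39)*(-1/56)*(-7193)) = 1/(-7193/8736) = -8736/7193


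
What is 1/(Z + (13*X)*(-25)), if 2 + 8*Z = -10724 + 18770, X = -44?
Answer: 2/30611 ≈ 6.5336e-5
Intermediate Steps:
Z = 2011/2 (Z = -1/4 + (-10724 + 18770)/8 = -1/4 + (1/8)*8046 = -1/4 + 4023/4 = 2011/2 ≈ 1005.5)
1/(Z + (13*X)*(-25)) = 1/(2011/2 + (13*(-44))*(-25)) = 1/(2011/2 - 572*(-25)) = 1/(2011/2 + 14300) = 1/(30611/2) = 2/30611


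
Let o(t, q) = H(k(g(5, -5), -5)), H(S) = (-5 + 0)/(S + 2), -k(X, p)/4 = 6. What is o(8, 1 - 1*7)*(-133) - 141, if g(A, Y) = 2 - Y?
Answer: -3767/22 ≈ -171.23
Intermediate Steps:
k(X, p) = -24 (k(X, p) = -4*6 = -24)
H(S) = -5/(2 + S)
o(t, q) = 5/22 (o(t, q) = -5/(2 - 24) = -5/(-22) = -5*(-1/22) = 5/22)
o(8, 1 - 1*7)*(-133) - 141 = (5/22)*(-133) - 141 = -665/22 - 141 = -3767/22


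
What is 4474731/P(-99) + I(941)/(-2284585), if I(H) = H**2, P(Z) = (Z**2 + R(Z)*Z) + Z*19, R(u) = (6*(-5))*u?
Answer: -698416552703/43576174290 ≈ -16.027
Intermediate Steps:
R(u) = -30*u
P(Z) = -29*Z**2 + 19*Z (P(Z) = (Z**2 + (-30*Z)*Z) + Z*19 = (Z**2 - 30*Z**2) + 19*Z = -29*Z**2 + 19*Z)
4474731/P(-99) + I(941)/(-2284585) = 4474731/((-99*(19 - 29*(-99)))) + 941**2/(-2284585) = 4474731/((-99*(19 + 2871))) + 885481*(-1/2284585) = 4474731/((-99*2890)) - 885481/2284585 = 4474731/(-286110) - 885481/2284585 = 4474731*(-1/286110) - 885481/2284585 = -1491577/95370 - 885481/2284585 = -698416552703/43576174290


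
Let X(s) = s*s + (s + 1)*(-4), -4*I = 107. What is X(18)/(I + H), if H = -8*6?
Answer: -992/299 ≈ -3.3177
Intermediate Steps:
H = -48
I = -107/4 (I = -¼*107 = -107/4 ≈ -26.750)
X(s) = -4 + s² - 4*s (X(s) = s² + (1 + s)*(-4) = s² + (-4 - 4*s) = -4 + s² - 4*s)
X(18)/(I + H) = (-4 + 18² - 4*18)/(-107/4 - 48) = (-4 + 324 - 72)/(-299/4) = -4/299*248 = -992/299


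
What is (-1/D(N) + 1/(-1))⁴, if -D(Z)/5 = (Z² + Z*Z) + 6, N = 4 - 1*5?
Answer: 2313441/2560000 ≈ 0.90369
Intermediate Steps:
N = -1 (N = 4 - 5 = -1)
D(Z) = -30 - 10*Z² (D(Z) = -5*((Z² + Z*Z) + 6) = -5*((Z² + Z²) + 6) = -5*(2*Z² + 6) = -5*(6 + 2*Z²) = -30 - 10*Z²)
(-1/D(N) + 1/(-1))⁴ = (-1/(-30 - 10*(-1)²) + 1/(-1))⁴ = (-1/(-30 - 10*1) + 1*(-1))⁴ = (-1/(-30 - 10) - 1)⁴ = (-1/(-40) - 1)⁴ = (-1*(-1/40) - 1)⁴ = (1/40 - 1)⁴ = (-39/40)⁴ = 2313441/2560000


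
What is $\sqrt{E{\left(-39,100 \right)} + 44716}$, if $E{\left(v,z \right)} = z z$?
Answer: $2 \sqrt{13679} \approx 233.91$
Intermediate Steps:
$E{\left(v,z \right)} = z^{2}$
$\sqrt{E{\left(-39,100 \right)} + 44716} = \sqrt{100^{2} + 44716} = \sqrt{10000 + 44716} = \sqrt{54716} = 2 \sqrt{13679}$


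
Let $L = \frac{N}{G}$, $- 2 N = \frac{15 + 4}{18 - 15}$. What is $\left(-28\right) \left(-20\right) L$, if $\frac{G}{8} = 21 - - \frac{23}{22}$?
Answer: $- \frac{2926}{291} \approx -10.055$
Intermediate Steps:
$N = - \frac{19}{6}$ ($N = - \frac{\left(15 + 4\right) \frac{1}{18 - 15}}{2} = - \frac{19 \cdot \frac{1}{3}}{2} = \left(- \frac{1}{2}\right) \frac{19}{3} = - \frac{19}{6} \approx -3.1667$)
$G = \frac{1940}{11}$ ($G = 8 \left(21 - - \frac{23}{22}\right) = 8 \left(21 + \frac{23}{22}\right) = 8 \cdot \frac{485}{22} = \frac{1940}{11} \approx 176.36$)
$L = - \frac{209}{11640}$ ($L = - \frac{19}{6 \cdot \frac{1940}{11}} = \left(- \frac{19}{6}\right) \frac{11}{1940} = - \frac{209}{11640} \approx -0.017955$)
$\left(-28\right) \left(-20\right) L = \left(-28\right) \left(-20\right) \left(- \frac{209}{11640}\right) = 560 \left(- \frac{209}{11640}\right) = - \frac{2926}{291}$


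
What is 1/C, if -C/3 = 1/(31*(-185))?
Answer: 5735/3 ≈ 1911.7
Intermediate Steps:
C = 3/5735 (C = -3/(31*(-185)) = -3/(-5735) = -3*(-1/5735) = 3/5735 ≈ 0.00052310)
1/C = 1/(3/5735) = 5735/3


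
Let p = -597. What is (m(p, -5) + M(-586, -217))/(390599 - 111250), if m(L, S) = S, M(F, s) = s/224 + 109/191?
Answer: -32993/1707381088 ≈ -1.9324e-5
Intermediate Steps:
M(F, s) = 109/191 + s/224 (M(F, s) = s*(1/224) + 109*(1/191) = s/224 + 109/191 = 109/191 + s/224)
(m(p, -5) + M(-586, -217))/(390599 - 111250) = (-5 + (109/191 + (1/224)*(-217)))/(390599 - 111250) = (-5 + (109/191 - 31/32))/279349 = (-5 - 2433/6112)*(1/279349) = -32993/6112*1/279349 = -32993/1707381088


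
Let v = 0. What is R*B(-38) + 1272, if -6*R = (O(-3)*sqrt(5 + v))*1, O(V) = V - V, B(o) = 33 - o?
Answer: 1272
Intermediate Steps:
O(V) = 0
R = 0 (R = -0*sqrt(5 + 0)/6 = -0*sqrt(5)/6 = -0 = -1/6*0 = 0)
R*B(-38) + 1272 = 0*(33 - 1*(-38)) + 1272 = 0*(33 + 38) + 1272 = 0*71 + 1272 = 0 + 1272 = 1272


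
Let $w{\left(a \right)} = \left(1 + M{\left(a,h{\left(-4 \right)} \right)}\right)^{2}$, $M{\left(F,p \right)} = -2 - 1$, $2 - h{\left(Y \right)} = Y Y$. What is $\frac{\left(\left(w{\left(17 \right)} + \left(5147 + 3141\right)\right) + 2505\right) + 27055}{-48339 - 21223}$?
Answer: $- \frac{18926}{34781} \approx -0.54415$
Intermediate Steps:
$h{\left(Y \right)} = 2 - Y^{2}$ ($h{\left(Y \right)} = 2 - Y Y = 2 - Y^{2}$)
$M{\left(F,p \right)} = -3$
$w{\left(a \right)} = 4$ ($w{\left(a \right)} = \left(1 - 3\right)^{2} = \left(-2\right)^{2} = 4$)
$\frac{\left(\left(w{\left(17 \right)} + \left(5147 + 3141\right)\right) + 2505\right) + 27055}{-48339 - 21223} = \frac{\left(\left(4 + \left(5147 + 3141\right)\right) + 2505\right) + 27055}{-48339 - 21223} = \frac{\left(\left(4 + 8288\right) + 2505\right) + 27055}{-69562} = \left(\left(8292 + 2505\right) + 27055\right) \left(- \frac{1}{69562}\right) = \left(10797 + 27055\right) \left(- \frac{1}{69562}\right) = 37852 \left(- \frac{1}{69562}\right) = - \frac{18926}{34781}$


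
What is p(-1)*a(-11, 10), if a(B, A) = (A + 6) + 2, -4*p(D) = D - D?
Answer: 0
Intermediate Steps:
p(D) = 0 (p(D) = -(D - D)/4 = -¼*0 = 0)
a(B, A) = 8 + A (a(B, A) = (6 + A) + 2 = 8 + A)
p(-1)*a(-11, 10) = 0*(8 + 10) = 0*18 = 0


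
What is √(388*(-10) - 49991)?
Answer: I*√53871 ≈ 232.1*I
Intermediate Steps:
√(388*(-10) - 49991) = √(-3880 - 49991) = √(-53871) = I*√53871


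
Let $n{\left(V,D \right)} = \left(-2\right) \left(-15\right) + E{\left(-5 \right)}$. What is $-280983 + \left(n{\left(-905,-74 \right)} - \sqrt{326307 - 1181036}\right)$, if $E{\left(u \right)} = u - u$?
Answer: $-280953 - i \sqrt{854729} \approx -2.8095 \cdot 10^{5} - 924.52 i$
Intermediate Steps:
$E{\left(u \right)} = 0$
$n{\left(V,D \right)} = 30$ ($n{\left(V,D \right)} = \left(-2\right) \left(-15\right) + 0 = 30 + 0 = 30$)
$-280983 + \left(n{\left(-905,-74 \right)} - \sqrt{326307 - 1181036}\right) = -280983 + \left(30 - \sqrt{326307 - 1181036}\right) = -280983 + \left(30 - \sqrt{-854729}\right) = -280983 + \left(30 - i \sqrt{854729}\right) = -280953 - i \sqrt{854729}$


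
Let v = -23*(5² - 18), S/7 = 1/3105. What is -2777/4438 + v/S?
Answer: -316942547/4438 ≈ -71416.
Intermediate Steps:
S = 7/3105 ≈ 0.0022544
v = -161 (v = -23*(25 - 18) = -23*7 = -161)
-2777/4438 + v/S = -2777/4438 - 161/7/3105 = -2777*1/4438 - 161*3105/7 = -2777/4438 - 71415 = -316942547/4438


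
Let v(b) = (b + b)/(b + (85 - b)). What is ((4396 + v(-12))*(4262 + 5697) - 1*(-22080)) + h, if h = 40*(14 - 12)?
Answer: 3722924524/85 ≈ 4.3799e+7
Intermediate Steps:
v(b) = 2*b/85 (v(b) = (2*b)/85 = (2*b)*(1/85) = 2*b/85)
h = 80 (h = 40*2 = 80)
((4396 + v(-12))*(4262 + 5697) - 1*(-22080)) + h = ((4396 + (2/85)*(-12))*(4262 + 5697) - 1*(-22080)) + 80 = ((4396 - 24/85)*9959 + 22080) + 80 = ((373636/85)*9959 + 22080) + 80 = (3721040924/85 + 22080) + 80 = 3722917724/85 + 80 = 3722924524/85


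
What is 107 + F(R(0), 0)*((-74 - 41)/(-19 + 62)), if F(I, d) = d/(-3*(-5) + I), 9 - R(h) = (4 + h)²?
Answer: 107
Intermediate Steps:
R(h) = 9 - (4 + h)²
F(I, d) = d/(15 + I)
107 + F(R(0), 0)*((-74 - 41)/(-19 + 62)) = 107 + (0/(15 + (9 - (4 + 0)²)))*((-74 - 41)/(-19 + 62)) = 107 + (0/(15 + (9 - 1*4²)))*(-115/43) = 107 + (0/(15 + (9 - 1*16)))*(-115*1/43) = 107 + (0/(15 + (9 - 16)))*(-115/43) = 107 + (0/(15 - 7))*(-115/43) = 107 + (0/8)*(-115/43) = 107 + (0*(⅛))*(-115/43) = 107 + 0*(-115/43) = 107 + 0 = 107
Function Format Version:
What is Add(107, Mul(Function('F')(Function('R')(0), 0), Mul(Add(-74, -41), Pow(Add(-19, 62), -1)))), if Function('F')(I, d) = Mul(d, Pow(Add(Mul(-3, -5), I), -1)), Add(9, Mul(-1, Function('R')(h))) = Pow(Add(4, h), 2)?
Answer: 107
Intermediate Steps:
Function('R')(h) = Add(9, Mul(-1, Pow(Add(4, h), 2)))
Function('F')(I, d) = Mul(d, Pow(Add(15, I), -1))
Add(107, Mul(Function('F')(Function('R')(0), 0), Mul(Add(-74, -41), Pow(Add(-19, 62), -1)))) = Add(107, Mul(Mul(0, Pow(Add(15, Add(9, Mul(-1, Pow(Add(4, 0), 2)))), -1)), Mul(Add(-74, -41), Pow(Add(-19, 62), -1)))) = Add(107, Mul(Mul(0, Pow(Add(15, Add(9, Mul(-1, Pow(4, 2)))), -1)), Mul(-115, Pow(43, -1)))) = Add(107, Mul(Mul(0, Pow(Add(15, Add(9, Mul(-1, 16))), -1)), Mul(-115, Rational(1, 43)))) = Add(107, Mul(Mul(0, Pow(Add(15, Add(9, -16)), -1)), Rational(-115, 43))) = Add(107, Mul(Mul(0, Pow(Add(15, -7), -1)), Rational(-115, 43))) = Add(107, Mul(Mul(0, Pow(8, -1)), Rational(-115, 43))) = Add(107, Mul(Mul(0, Rational(1, 8)), Rational(-115, 43))) = Add(107, Mul(0, Rational(-115, 43))) = Add(107, 0) = 107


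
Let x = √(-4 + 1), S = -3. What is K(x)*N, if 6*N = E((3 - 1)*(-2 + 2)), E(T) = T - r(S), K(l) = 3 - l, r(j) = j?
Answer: 3/2 - I*√3/2 ≈ 1.5 - 0.86602*I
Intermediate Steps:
x = I*√3 (x = √(-3) = I*√3 ≈ 1.732*I)
E(T) = 3 + T (E(T) = T - 1*(-3) = T + 3 = 3 + T)
N = ½ (N = (3 + (3 - 1)*(-2 + 2))/6 = (3 + 2*0)/6 = (3 + 0)/6 = (⅙)*3 = ½ ≈ 0.50000)
K(x)*N = (3 - I*√3)*(½) = 3/2 - I*√3/2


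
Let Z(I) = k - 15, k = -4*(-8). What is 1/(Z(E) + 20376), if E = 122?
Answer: 1/20393 ≈ 4.9036e-5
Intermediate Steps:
k = 32
Z(I) = 17 (Z(I) = 32 - 15 = 17)
1/(Z(E) + 20376) = 1/(17 + 20376) = 1/20393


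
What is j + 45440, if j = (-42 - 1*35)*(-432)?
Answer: 78704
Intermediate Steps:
j = 33264 (j = (-42 - 35)*(-432) = -77*(-432) = 33264)
j + 45440 = 33264 + 45440 = 78704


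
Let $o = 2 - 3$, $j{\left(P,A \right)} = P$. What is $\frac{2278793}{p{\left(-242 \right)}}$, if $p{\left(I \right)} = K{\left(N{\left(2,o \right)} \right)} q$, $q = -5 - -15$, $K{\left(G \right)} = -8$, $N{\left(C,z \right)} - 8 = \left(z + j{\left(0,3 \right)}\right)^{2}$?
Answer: $- \frac{2278793}{80} \approx -28485.0$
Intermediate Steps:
$o = -1$
$N{\left(C,z \right)} = 8 + z^{2}$ ($N{\left(C,z \right)} = 8 + \left(z + 0\right)^{2} = 8 + z^{2}$)
$q = 10$ ($q = -5 + 15 = 10$)
$p{\left(I \right)} = -80$ ($p{\left(I \right)} = \left(-8\right) 10 = -80$)
$\frac{2278793}{p{\left(-242 \right)}} = \frac{2278793}{-80} = 2278793 \left(- \frac{1}{80}\right) = - \frac{2278793}{80}$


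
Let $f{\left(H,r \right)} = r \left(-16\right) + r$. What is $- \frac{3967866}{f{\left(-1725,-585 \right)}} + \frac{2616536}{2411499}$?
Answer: $- \frac{353538695842}{783737175} \approx -451.09$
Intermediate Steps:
$f{\left(H,r \right)} = - 15 r$ ($f{\left(H,r \right)} = - 16 r + r = - 15 r$)
$- \frac{3967866}{f{\left(-1725,-585 \right)}} + \frac{2616536}{2411499} = - \frac{3967866}{\left(-15\right) \left(-585\right)} + \frac{2616536}{2411499} = - \frac{3967866}{8775} + 2616536 \cdot \frac{1}{2411499} = \left(-3967866\right) \frac{1}{8775} + \frac{2616536}{2411499} = - \frac{146958}{325} + \frac{2616536}{2411499} = - \frac{353538695842}{783737175}$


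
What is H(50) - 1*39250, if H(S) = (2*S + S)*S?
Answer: -31750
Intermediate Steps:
H(S) = 3*S² (H(S) = (3*S)*S = 3*S²)
H(50) - 1*39250 = 3*50² - 1*39250 = 3*2500 - 39250 = 7500 - 39250 = -31750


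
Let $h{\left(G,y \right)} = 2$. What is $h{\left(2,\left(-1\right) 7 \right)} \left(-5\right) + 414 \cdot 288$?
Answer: $119222$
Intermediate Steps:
$h{\left(2,\left(-1\right) 7 \right)} \left(-5\right) + 414 \cdot 288 = 2 \left(-5\right) + 414 \cdot 288 = -10 + 119232 = 119222$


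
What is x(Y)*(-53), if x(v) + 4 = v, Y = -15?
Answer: 1007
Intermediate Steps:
x(v) = -4 + v
x(Y)*(-53) = (-4 - 15)*(-53) = -19*(-53) = 1007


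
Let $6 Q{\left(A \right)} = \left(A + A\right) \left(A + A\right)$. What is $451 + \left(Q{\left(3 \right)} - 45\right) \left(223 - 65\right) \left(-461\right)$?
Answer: $2841133$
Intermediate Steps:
$Q{\left(A \right)} = \frac{2 A^{2}}{3}$ ($Q{\left(A \right)} = \frac{\left(A + A\right) \left(A + A\right)}{6} = \frac{2 A 2 A}{6} = \frac{4 A^{2}}{6} = \frac{2 A^{2}}{3}$)
$451 + \left(Q{\left(3 \right)} - 45\right) \left(223 - 65\right) \left(-461\right) = 451 + \left(\frac{2 \cdot 3^{2}}{3} - 45\right) \left(223 - 65\right) \left(-461\right) = 451 + \left(\frac{2}{3} \cdot 9 - 45\right) 158 \left(-461\right) = 451 + \left(6 - 45\right) 158 \left(-461\right) = 451 + \left(-39\right) 158 \left(-461\right) = 451 - -2840682 = 451 + 2840682 = 2841133$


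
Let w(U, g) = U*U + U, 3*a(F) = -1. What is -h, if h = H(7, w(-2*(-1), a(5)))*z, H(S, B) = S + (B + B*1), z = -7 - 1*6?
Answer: 247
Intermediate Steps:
a(F) = -⅓ (a(F) = (⅓)*(-1) = -⅓)
z = -13 (z = -7 - 6 = -13)
w(U, g) = U + U² (w(U, g) = U² + U = U + U²)
H(S, B) = S + 2*B (H(S, B) = S + (B + B) = S + 2*B)
h = -247 (h = (7 + 2*((-2*(-1))*(1 - 2*(-1))))*(-13) = (7 + 2*(2*(1 + 2)))*(-13) = (7 + 2*(2*3))*(-13) = (7 + 2*6)*(-13) = (7 + 12)*(-13) = 19*(-13) = -247)
-h = -1*(-247) = 247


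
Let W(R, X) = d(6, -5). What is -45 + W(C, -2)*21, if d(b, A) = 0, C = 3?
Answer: -45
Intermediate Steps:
W(R, X) = 0
-45 + W(C, -2)*21 = -45 + 0*21 = -45 + 0 = -45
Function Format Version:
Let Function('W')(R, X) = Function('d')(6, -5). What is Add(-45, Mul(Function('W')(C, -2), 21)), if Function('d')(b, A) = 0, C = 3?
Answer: -45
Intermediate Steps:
Function('W')(R, X) = 0
Add(-45, Mul(Function('W')(C, -2), 21)) = Add(-45, Mul(0, 21)) = Add(-45, 0) = -45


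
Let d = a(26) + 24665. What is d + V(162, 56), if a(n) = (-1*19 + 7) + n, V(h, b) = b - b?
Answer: 24679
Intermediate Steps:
V(h, b) = 0
a(n) = -12 + n (a(n) = (-19 + 7) + n = -12 + n)
d = 24679 (d = (-12 + 26) + 24665 = 14 + 24665 = 24679)
d + V(162, 56) = 24679 + 0 = 24679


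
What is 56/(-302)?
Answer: -28/151 ≈ -0.18543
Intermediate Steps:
56/(-302) = 56*(-1/302) = -28/151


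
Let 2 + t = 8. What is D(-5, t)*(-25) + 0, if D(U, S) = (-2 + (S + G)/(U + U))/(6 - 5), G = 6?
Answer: 80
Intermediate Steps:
t = 6 (t = -2 + 8 = 6)
D(U, S) = -2 + (6 + S)/(2*U) (D(U, S) = (-2 + (S + 6)/(U + U))/(6 - 5) = (-2 + (6 + S)/((2*U)))/1 = (-2 + (6 + S)*(1/(2*U)))*1 = (-2 + (6 + S)/(2*U))*1 = -2 + (6 + S)/(2*U))
D(-5, t)*(-25) + 0 = ((½)*(6 + 6 - 4*(-5))/(-5))*(-25) + 0 = ((½)*(-⅕)*(6 + 6 + 20))*(-25) + 0 = ((½)*(-⅕)*32)*(-25) + 0 = -16/5*(-25) + 0 = 80 + 0 = 80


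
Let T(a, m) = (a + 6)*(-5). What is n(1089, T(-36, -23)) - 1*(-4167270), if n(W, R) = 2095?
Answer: 4169365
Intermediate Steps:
T(a, m) = -30 - 5*a (T(a, m) = (6 + a)*(-5) = -30 - 5*a)
n(1089, T(-36, -23)) - 1*(-4167270) = 2095 - 1*(-4167270) = 2095 + 4167270 = 4169365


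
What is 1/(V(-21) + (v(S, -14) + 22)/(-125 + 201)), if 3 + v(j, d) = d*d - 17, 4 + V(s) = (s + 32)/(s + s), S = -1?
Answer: -399/661 ≈ -0.60363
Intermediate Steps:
V(s) = -4 + (32 + s)/(2*s) (V(s) = -4 + (s + 32)/(s + s) = -4 + (32 + s)/((2*s)) = -4 + (32 + s)*(1/(2*s)) = -4 + (32 + s)/(2*s))
v(j, d) = -20 + d² (v(j, d) = -3 + (d*d - 17) = -3 + (d² - 17) = -3 + (-17 + d²) = -20 + d²)
1/(V(-21) + (v(S, -14) + 22)/(-125 + 201)) = 1/((-7/2 + 16/(-21)) + ((-20 + (-14)²) + 22)/(-125 + 201)) = 1/((-7/2 + 16*(-1/21)) + ((-20 + 196) + 22)/76) = 1/((-7/2 - 16/21) + (176 + 22)*(1/76)) = 1/(-179/42 + 198*(1/76)) = 1/(-179/42 + 99/38) = 1/(-661/399) = -399/661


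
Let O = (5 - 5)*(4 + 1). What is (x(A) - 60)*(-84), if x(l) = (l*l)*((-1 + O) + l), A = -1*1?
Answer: 5208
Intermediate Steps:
O = 0 (O = 0*5 = 0)
A = -1
x(l) = l²*(-1 + l) (x(l) = (l*l)*((-1 + 0) + l) = l²*(-1 + l))
(x(A) - 60)*(-84) = ((-1)²*(-1 - 1) - 60)*(-84) = (1*(-2) - 60)*(-84) = (-2 - 60)*(-84) = -62*(-84) = 5208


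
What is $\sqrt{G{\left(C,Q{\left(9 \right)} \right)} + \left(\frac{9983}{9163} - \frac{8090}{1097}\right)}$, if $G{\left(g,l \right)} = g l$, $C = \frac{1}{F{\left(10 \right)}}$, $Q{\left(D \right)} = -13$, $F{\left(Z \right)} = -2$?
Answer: $\frac{\sqrt{1771951705590}}{2871946} \approx 0.4635$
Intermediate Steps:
$C = - \frac{1}{2}$ ($C = \frac{1}{-2} = - \frac{1}{2} \approx -0.5$)
$\sqrt{G{\left(C,Q{\left(9 \right)} \right)} + \left(\frac{9983}{9163} - \frac{8090}{1097}\right)} = \sqrt{\left(- \frac{1}{2}\right) \left(-13\right) + \left(\frac{9983}{9163} - \frac{8090}{1097}\right)} = \sqrt{\frac{13}{2} + \left(9983 \cdot \frac{1}{9163} - \frac{8090}{1097}\right)} = \sqrt{\frac{13}{2} + \left(\frac{9983}{9163} - \frac{8090}{1097}\right)} = \sqrt{\frac{13}{2} - \frac{63177319}{10051811}} = \sqrt{\frac{4318905}{20103622}} = \frac{\sqrt{1771951705590}}{2871946}$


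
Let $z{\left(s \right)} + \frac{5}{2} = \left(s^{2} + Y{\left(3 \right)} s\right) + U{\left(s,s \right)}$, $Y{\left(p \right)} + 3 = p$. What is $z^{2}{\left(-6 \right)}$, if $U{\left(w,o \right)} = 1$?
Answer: $\frac{4761}{4} \approx 1190.3$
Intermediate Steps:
$Y{\left(p \right)} = -3 + p$
$z{\left(s \right)} = - \frac{3}{2} + s^{2}$ ($z{\left(s \right)} = - \frac{5}{2} + \left(\left(s^{2} + \left(-3 + 3\right) s\right) + 1\right) = - \frac{5}{2} + \left(\left(s^{2} + 0 s\right) + 1\right) = - \frac{5}{2} + \left(\left(s^{2} + 0\right) + 1\right) = - \frac{5}{2} + \left(s^{2} + 1\right) = - \frac{5}{2} + \left(1 + s^{2}\right) = - \frac{3}{2} + s^{2}$)
$z^{2}{\left(-6 \right)} = \left(- \frac{3}{2} + \left(-6\right)^{2}\right)^{2} = \left(- \frac{3}{2} + 36\right)^{2} = \left(\frac{69}{2}\right)^{2} = \frac{4761}{4}$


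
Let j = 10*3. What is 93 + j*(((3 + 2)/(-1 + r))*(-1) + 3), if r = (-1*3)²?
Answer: 657/4 ≈ 164.25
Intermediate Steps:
r = 9 (r = (-3)² = 9)
j = 30
93 + j*(((3 + 2)/(-1 + r))*(-1) + 3) = 93 + 30*(((3 + 2)/(-1 + 9))*(-1) + 3) = 93 + 30*((5/8)*(-1) + 3) = 93 + 30*(-5/8 + 3) = 93 + 30*(19/8) = 93 + 285/4 = 657/4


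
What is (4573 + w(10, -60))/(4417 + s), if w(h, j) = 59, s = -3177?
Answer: 579/155 ≈ 3.7355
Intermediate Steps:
(4573 + w(10, -60))/(4417 + s) = (4573 + 59)/(4417 - 3177) = 4632/1240 = 4632*(1/1240) = 579/155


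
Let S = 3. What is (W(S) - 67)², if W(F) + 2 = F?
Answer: 4356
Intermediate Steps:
W(F) = -2 + F
(W(S) - 67)² = ((-2 + 3) - 67)² = (1 - 67)² = (-66)² = 4356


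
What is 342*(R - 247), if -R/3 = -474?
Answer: 401850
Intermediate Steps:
R = 1422 (R = -3*(-474) = 1422)
342*(R - 247) = 342*(1422 - 247) = 342*1175 = 401850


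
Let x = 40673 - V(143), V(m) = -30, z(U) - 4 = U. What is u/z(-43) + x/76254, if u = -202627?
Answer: 5150902225/991302 ≈ 5196.1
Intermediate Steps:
z(U) = 4 + U
x = 40703 (x = 40673 - 1*(-30) = 40673 + 30 = 40703)
u/z(-43) + x/76254 = -202627/(4 - 43) + 40703/76254 = -202627/(-39) + 40703*(1/76254) = -202627*(-1/39) + 40703/76254 = 202627/39 + 40703/76254 = 5150902225/991302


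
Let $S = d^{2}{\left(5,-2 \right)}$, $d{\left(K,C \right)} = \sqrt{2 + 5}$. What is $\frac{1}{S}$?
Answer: $\frac{1}{7} \approx 0.14286$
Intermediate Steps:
$d{\left(K,C \right)} = \sqrt{7}$
$S = 7$ ($S = \left(\sqrt{7}\right)^{2} = 7$)
$\frac{1}{S} = \frac{1}{7}$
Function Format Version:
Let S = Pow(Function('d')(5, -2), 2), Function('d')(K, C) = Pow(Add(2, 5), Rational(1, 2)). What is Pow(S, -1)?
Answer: Rational(1, 7) ≈ 0.14286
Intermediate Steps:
Function('d')(K, C) = Pow(7, Rational(1, 2))
S = 7 (S = Pow(Pow(7, Rational(1, 2)), 2) = 7)
Pow(S, -1) = Pow(7, -1) = Rational(1, 7)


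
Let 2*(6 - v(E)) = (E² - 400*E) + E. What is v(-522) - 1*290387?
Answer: -530762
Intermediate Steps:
v(E) = 6 - E²/2 + 399*E/2 (v(E) = 6 - ((E² - 400*E) + E)/2 = 6 - (E² - 399*E)/2 = 6 + (-E²/2 + 399*E/2) = 6 - E²/2 + 399*E/2)
v(-522) - 1*290387 = (6 - ½*(-522)² + (399/2)*(-522)) - 1*290387 = (6 - ½*272484 - 104139) - 290387 = (6 - 136242 - 104139) - 290387 = -240375 - 290387 = -530762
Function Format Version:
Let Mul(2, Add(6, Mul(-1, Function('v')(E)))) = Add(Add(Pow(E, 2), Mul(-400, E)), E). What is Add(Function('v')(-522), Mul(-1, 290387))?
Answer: -530762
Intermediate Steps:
Function('v')(E) = Add(6, Mul(Rational(-1, 2), Pow(E, 2)), Mul(Rational(399, 2), E)) (Function('v')(E) = Add(6, Mul(Rational(-1, 2), Add(Add(Pow(E, 2), Mul(-400, E)), E))) = Add(6, Mul(Rational(-1, 2), Add(Pow(E, 2), Mul(-399, E)))) = Add(6, Add(Mul(Rational(-1, 2), Pow(E, 2)), Mul(Rational(399, 2), E))) = Add(6, Mul(Rational(-1, 2), Pow(E, 2)), Mul(Rational(399, 2), E)))
Add(Function('v')(-522), Mul(-1, 290387)) = Add(Add(6, Mul(Rational(-1, 2), Pow(-522, 2)), Mul(Rational(399, 2), -522)), Mul(-1, 290387)) = Add(Add(6, Mul(Rational(-1, 2), 272484), -104139), -290387) = Add(Add(6, -136242, -104139), -290387) = Add(-240375, -290387) = -530762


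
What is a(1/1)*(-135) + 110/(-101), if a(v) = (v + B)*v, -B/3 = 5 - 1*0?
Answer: 190780/101 ≈ 1888.9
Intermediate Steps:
B = -15 (B = -3*(5 - 1*0) = -3*(5 + 0) = -3*5 = -15)
a(v) = v*(-15 + v) (a(v) = (v - 15)*v = (-15 + v)*v = v*(-15 + v))
a(1/1)*(-135) + 110/(-101) = ((-15 + 1/1)/1)*(-135) + 110/(-101) = (1*(-15 + 1))*(-135) + 110*(-1/101) = (1*(-14))*(-135) - 110/101 = -14*(-135) - 110/101 = 1890 - 110/101 = 190780/101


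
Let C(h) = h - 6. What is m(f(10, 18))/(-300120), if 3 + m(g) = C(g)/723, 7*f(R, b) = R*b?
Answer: 1003/101260488 ≈ 9.9051e-6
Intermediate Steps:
f(R, b) = R*b/7 (f(R, b) = (R*b)/7 = R*b/7)
C(h) = -6 + h
m(g) = -725/241 + g/723 (m(g) = -3 + (-6 + g)/723 = -3 + (-6 + g)*(1/723) = -3 + (-2/241 + g/723) = -725/241 + g/723)
m(f(10, 18))/(-300120) = (-725/241 + ((⅐)*10*18)/723)/(-300120) = (-725/241 + (1/723)*(180/7))*(-1/300120) = (-725/241 + 60/1687)*(-1/300120) = -5015/1687*(-1/300120) = 1003/101260488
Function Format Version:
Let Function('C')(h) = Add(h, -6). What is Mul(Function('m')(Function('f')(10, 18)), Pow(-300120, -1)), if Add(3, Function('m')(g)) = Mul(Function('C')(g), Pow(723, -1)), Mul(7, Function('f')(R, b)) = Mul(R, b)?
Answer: Rational(1003, 101260488) ≈ 9.9051e-6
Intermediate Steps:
Function('f')(R, b) = Mul(Rational(1, 7), R, b) (Function('f')(R, b) = Mul(Rational(1, 7), Mul(R, b)) = Mul(Rational(1, 7), R, b))
Function('C')(h) = Add(-6, h)
Function('m')(g) = Add(Rational(-725, 241), Mul(Rational(1, 723), g)) (Function('m')(g) = Add(-3, Mul(Add(-6, g), Pow(723, -1))) = Add(-3, Mul(Add(-6, g), Rational(1, 723))) = Add(-3, Add(Rational(-2, 241), Mul(Rational(1, 723), g))) = Add(Rational(-725, 241), Mul(Rational(1, 723), g)))
Mul(Function('m')(Function('f')(10, 18)), Pow(-300120, -1)) = Mul(Add(Rational(-725, 241), Mul(Rational(1, 723), Mul(Rational(1, 7), 10, 18))), Pow(-300120, -1)) = Mul(Add(Rational(-725, 241), Mul(Rational(1, 723), Rational(180, 7))), Rational(-1, 300120)) = Mul(Add(Rational(-725, 241), Rational(60, 1687)), Rational(-1, 300120)) = Mul(Rational(-5015, 1687), Rational(-1, 300120)) = Rational(1003, 101260488)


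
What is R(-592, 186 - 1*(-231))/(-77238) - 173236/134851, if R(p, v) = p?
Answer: -6650285188/5207810769 ≈ -1.2770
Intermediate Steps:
R(-592, 186 - 1*(-231))/(-77238) - 173236/134851 = -592/(-77238) - 173236/134851 = -592*(-1/77238) - 173236*1/134851 = 296/38619 - 173236/134851 = -6650285188/5207810769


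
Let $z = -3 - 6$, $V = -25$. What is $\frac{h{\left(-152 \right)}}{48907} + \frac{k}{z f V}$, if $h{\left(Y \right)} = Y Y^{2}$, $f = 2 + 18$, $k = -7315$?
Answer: $- \frac{3232178141}{44016300} \approx -73.431$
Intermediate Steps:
$f = 20$
$h{\left(Y \right)} = Y^{3}$
$z = -9$
$\frac{h{\left(-152 \right)}}{48907} + \frac{k}{z f V} = \frac{\left(-152\right)^{3}}{48907} - \frac{7315}{\left(-9\right) 20 \left(-25\right)} = \left(-3511808\right) \frac{1}{48907} - \frac{7315}{\left(-180\right) \left(-25\right)} = - \frac{3511808}{48907} - \frac{7315}{4500} = - \frac{3511808}{48907} - \frac{1463}{900} = - \frac{3232178141}{44016300}$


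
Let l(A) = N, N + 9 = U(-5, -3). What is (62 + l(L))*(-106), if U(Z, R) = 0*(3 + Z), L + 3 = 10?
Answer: -5618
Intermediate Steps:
L = 7 (L = -3 + 10 = 7)
U(Z, R) = 0
N = -9 (N = -9 + 0 = -9)
l(A) = -9
(62 + l(L))*(-106) = (62 - 9)*(-106) = 53*(-106) = -5618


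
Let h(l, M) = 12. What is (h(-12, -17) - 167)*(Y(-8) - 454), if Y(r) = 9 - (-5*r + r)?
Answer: 73935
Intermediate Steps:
Y(r) = 9 + 4*r (Y(r) = 9 - (-4)*r = 9 + 4*r)
(h(-12, -17) - 167)*(Y(-8) - 454) = (12 - 167)*((9 + 4*(-8)) - 454) = -155*((9 - 32) - 454) = -155*(-23 - 454) = -155*(-477) = 73935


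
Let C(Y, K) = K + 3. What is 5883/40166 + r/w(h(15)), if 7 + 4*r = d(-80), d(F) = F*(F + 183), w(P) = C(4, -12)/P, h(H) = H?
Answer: 276052601/80332 ≈ 3436.4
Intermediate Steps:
C(Y, K) = 3 + K
w(P) = -9/P (w(P) = (3 - 12)/P = -9/P)
d(F) = F*(183 + F)
r = -8247/4 (r = -7/4 + (-80*(183 - 80))/4 = -7/4 + (-80*103)/4 = -7/4 + (1/4)*(-8240) = -7/4 - 2060 = -8247/4 ≈ -2061.8)
5883/40166 + r/w(h(15)) = 5883/40166 - 8247/(4*((-9/15))) = 5883*(1/40166) - 8247/(4*((-9*1/15))) = 5883/40166 - 8247/(4*(-3/5)) = 5883/40166 - 8247/4*(-5/3) = 5883/40166 + 13745/4 = 276052601/80332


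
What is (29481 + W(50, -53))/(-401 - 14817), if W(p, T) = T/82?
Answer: -2417389/1247876 ≈ -1.9372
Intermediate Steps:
W(p, T) = T/82 (W(p, T) = T*(1/82) = T/82)
(29481 + W(50, -53))/(-401 - 14817) = (29481 + (1/82)*(-53))/(-401 - 14817) = (29481 - 53/82)/(-15218) = (2417389/82)*(-1/15218) = -2417389/1247876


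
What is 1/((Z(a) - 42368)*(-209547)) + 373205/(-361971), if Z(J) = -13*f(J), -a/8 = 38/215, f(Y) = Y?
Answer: -79117827795706435/76736268935758224 ≈ -1.0310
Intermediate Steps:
a = -304/215 ≈ -1.4140
Z(J) = -13*J
1/((Z(a) - 42368)*(-209547)) + 373205/(-361971) = 1/(-13*(-304/215) - 42368*(-209547)) + 373205/(-361971) = -1/209547/(3952/215 - 42368) + 373205*(-1/361971) = -1/209547/(-9105168/215) - 373205/361971 = -215/9105168*(-1/209547) - 373205/361971 = 215/1907960638896 - 373205/361971 = -79117827795706435/76736268935758224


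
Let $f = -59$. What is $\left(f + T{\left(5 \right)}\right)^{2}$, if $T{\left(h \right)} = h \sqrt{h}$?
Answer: $3606 - 590 \sqrt{5} \approx 2286.7$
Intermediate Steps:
$T{\left(h \right)} = h^{\frac{3}{2}}$
$\left(f + T{\left(5 \right)}\right)^{2} = \left(-59 + 5^{\frac{3}{2}}\right)^{2} = \left(-59 + 5 \sqrt{5}\right)^{2}$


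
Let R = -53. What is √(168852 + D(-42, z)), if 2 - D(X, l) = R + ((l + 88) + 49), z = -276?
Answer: √169046 ≈ 411.15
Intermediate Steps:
D(X, l) = -82 - l (D(X, l) = 2 - (-53 + ((l + 88) + 49)) = 2 - (-53 + ((88 + l) + 49)) = 2 - (-53 + (137 + l)) = 2 - (84 + l) = 2 + (-84 - l) = -82 - l)
√(168852 + D(-42, z)) = √(168852 + (-82 - 1*(-276))) = √(168852 + (-82 + 276)) = √(168852 + 194) = √169046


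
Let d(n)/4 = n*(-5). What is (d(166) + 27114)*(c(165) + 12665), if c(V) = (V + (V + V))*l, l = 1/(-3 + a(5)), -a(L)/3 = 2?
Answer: 300042340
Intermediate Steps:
d(n) = -20*n (d(n) = 4*(n*(-5)) = 4*(-5*n) = -20*n)
a(L) = -6 (a(L) = -3*2 = -6)
l = -⅑ (l = 1/(-3 - 6) = 1/(-9) = -⅑ ≈ -0.11111)
c(V) = -V/3 (c(V) = (V + (V + V))*(-⅑) = (V + 2*V)*(-⅑) = (3*V)*(-⅑) = -V/3)
(d(166) + 27114)*(c(165) + 12665) = (-20*166 + 27114)*(-⅓*165 + 12665) = (-3320 + 27114)*(-55 + 12665) = 23794*12610 = 300042340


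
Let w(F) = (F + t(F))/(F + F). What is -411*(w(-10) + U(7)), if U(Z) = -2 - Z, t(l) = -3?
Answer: 68637/20 ≈ 3431.9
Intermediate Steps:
w(F) = (-3 + F)/(2*F) (w(F) = (F - 3)/(F + F) = (-3 + F)/((2*F)) = (-3 + F)*(1/(2*F)) = (-3 + F)/(2*F))
-411*(w(-10) + U(7)) = -411*((1/2)*(-3 - 10)/(-10) + (-2 - 1*7)) = -411*((1/2)*(-1/10)*(-13) + (-2 - 7)) = -411*(13/20 - 9) = -411*(-167/20) = 68637/20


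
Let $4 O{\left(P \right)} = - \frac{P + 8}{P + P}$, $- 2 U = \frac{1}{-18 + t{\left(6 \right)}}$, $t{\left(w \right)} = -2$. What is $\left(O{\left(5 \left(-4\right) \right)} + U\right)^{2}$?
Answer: $\frac{1}{400} \approx 0.0025$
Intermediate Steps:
$U = \frac{1}{40}$ ($U = - \frac{1}{2 \left(-18 - 2\right)} = - \frac{1}{2 \left(-20\right)} = \left(- \frac{1}{2}\right) \left(- \frac{1}{20}\right) = \frac{1}{40} \approx 0.025$)
$O{\left(P \right)} = - \frac{8 + P}{8 P}$ ($O{\left(P \right)} = \frac{\left(-1\right) \frac{P + 8}{P + P}}{4} = \frac{\left(-1\right) \frac{8 + P}{2 P}}{4} = \frac{\left(- \frac{1}{2}\right) \frac{1}{P} \left(8 + P\right)}{4} = - \frac{8 + P}{8 P}$)
$\left(O{\left(5 \left(-4\right) \right)} + U\right)^{2} = \left(\frac{-8 - 5 \left(-4\right)}{8 \cdot 5 \left(-4\right)} + \frac{1}{40}\right)^{2} = \left(\frac{-8 - -20}{8 \left(-20\right)} + \frac{1}{40}\right)^{2} = \left(\frac{1}{8} \left(- \frac{1}{20}\right) \left(-8 + 20\right) + \frac{1}{40}\right)^{2} = \left(\frac{1}{8} \left(- \frac{1}{20}\right) 12 + \frac{1}{40}\right)^{2} = \left(- \frac{3}{40} + \frac{1}{40}\right)^{2} = \left(- \frac{1}{20}\right)^{2} = \frac{1}{400}$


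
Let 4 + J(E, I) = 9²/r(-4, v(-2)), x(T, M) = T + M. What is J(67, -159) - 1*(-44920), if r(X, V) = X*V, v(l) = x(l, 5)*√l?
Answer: 44916 + 27*I*√2/8 ≈ 44916.0 + 4.773*I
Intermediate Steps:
x(T, M) = M + T
v(l) = √l*(5 + l) (v(l) = (5 + l)*√l = √l*(5 + l))
r(X, V) = V*X
J(E, I) = -4 + 27*I*√2/8 (J(E, I) = -4 + 9²/(((√(-2)*(5 - 2))*(-4))) = -4 + 81/((((I*√2)*3)*(-4))) = -4 + 81/(((3*I*√2)*(-4))) = -4 + 81/((-12*I*√2)) = -4 + 81*(I*√2/24) = -4 + 27*I*√2/8)
J(67, -159) - 1*(-44920) = (-4 + 27*I*√2/8) - 1*(-44920) = (-4 + 27*I*√2/8) + 44920 = 44916 + 27*I*√2/8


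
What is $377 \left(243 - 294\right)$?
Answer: $-19227$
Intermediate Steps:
$377 \left(243 - 294\right) = 377 \left(-51\right) = -19227$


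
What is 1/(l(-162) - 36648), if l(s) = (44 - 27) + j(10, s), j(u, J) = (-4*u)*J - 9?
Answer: -1/30160 ≈ -3.3156e-5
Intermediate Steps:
j(u, J) = -9 - 4*J*u (j(u, J) = -4*J*u - 9 = -9 - 4*J*u)
l(s) = 8 - 40*s (l(s) = (44 - 27) + (-9 - 4*s*10) = 17 + (-9 - 40*s) = 8 - 40*s)
1/(l(-162) - 36648) = 1/((8 - 40*(-162)) - 36648) = 1/((8 + 6480) - 36648) = 1/(6488 - 36648) = 1/(-30160) = -1/30160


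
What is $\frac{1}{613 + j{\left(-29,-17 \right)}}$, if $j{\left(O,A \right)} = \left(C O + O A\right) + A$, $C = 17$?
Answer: $\frac{1}{596} \approx 0.0016779$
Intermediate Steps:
$j{\left(O,A \right)} = A + 17 O + A O$ ($j{\left(O,A \right)} = \left(17 O + O A\right) + A = \left(17 O + A O\right) + A = A + 17 O + A O$)
$\frac{1}{613 + j{\left(-29,-17 \right)}} = \frac{1}{613 - 17} = \frac{1}{596}$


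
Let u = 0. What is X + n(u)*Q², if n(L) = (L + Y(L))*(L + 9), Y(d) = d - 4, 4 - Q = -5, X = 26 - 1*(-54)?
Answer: -2836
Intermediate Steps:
X = 80 (X = 26 + 54 = 80)
Q = 9 (Q = 4 - 1*(-5) = 4 + 5 = 9)
Y(d) = -4 + d
n(L) = (-4 + 2*L)*(9 + L) (n(L) = (L + (-4 + L))*(L + 9) = (-4 + 2*L)*(9 + L))
X + n(u)*Q² = 80 + (-36 + 2*0² + 14*0)*9² = 80 + (-36 + 2*0 + 0)*81 = 80 + (-36 + 0 + 0)*81 = 80 - 36*81 = 80 - 2916 = -2836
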